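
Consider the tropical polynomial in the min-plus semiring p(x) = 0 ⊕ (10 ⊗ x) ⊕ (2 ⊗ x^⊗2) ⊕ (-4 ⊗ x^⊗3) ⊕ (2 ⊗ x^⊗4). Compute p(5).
p(5) = 0

A tropical monomial a ⊗ x^⊗i evaluates to a + i · x. Evaluating each term at x = 5:
  Term 0 contributes 0 + 0 · 5 = 0
  Term 1 contributes 10 + 1 · 5 = 15
  Term 2 contributes 2 + 2 · 5 = 12
  Term 3 contributes -4 + 3 · 5 = 11
  Term 4 contributes 2 + 4 · 5 = 22
p(5) = ⊕ of these = min[0, 15, 12, 11, 22] = 0.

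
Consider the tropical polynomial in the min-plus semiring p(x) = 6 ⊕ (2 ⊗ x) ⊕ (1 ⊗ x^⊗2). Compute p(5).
p(5) = 6

A tropical monomial a ⊗ x^⊗i evaluates to a + i · x. Evaluating each term at x = 5:
  Term 0 contributes 6 + 0 · 5 = 6
  Term 1 contributes 2 + 1 · 5 = 7
  Term 2 contributes 1 + 2 · 5 = 11
p(5) = ⊕ of these = min[6, 7, 11] = 6.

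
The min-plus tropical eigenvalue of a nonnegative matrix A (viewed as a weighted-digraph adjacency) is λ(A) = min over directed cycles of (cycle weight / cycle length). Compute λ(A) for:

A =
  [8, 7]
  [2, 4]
λ(A) = 4

Enumerate directed cycles and compute their means (weight / length). Sample:
  cycle 0 → 0: weight = 8, length = 1, mean = 8/1 ≈ 8.000
  cycle 1 → 1: weight = 4, length = 1, mean = 4/1 ≈ 4.000
  cycle 0 → 1 → 0: weight = 9, length = 2, mean = 9/2 ≈ 4.500
  cycle 1 → 0 → 1: weight = 9, length = 2, mean = 9/2 ≈ 4.500
Minimum mean = 4.000, attained e.g. along the cycle 1 → 1 with weight 4 and length 1. So λ(A) = 4/1 = 4.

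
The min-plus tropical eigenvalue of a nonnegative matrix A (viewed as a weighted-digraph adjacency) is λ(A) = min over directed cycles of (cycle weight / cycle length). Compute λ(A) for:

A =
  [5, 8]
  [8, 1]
λ(A) = 1

Enumerate directed cycles and compute their means (weight / length). Sample:
  cycle 0 → 0: weight = 5, length = 1, mean = 5/1 ≈ 5.000
  cycle 1 → 1: weight = 1, length = 1, mean = 1/1 ≈ 1.000
  cycle 0 → 1 → 0: weight = 16, length = 2, mean = 16/2 ≈ 8.000
  cycle 1 → 0 → 1: weight = 16, length = 2, mean = 16/2 ≈ 8.000
Minimum mean = 1.000, attained e.g. along the cycle 1 → 1 with weight 1 and length 1. So λ(A) = 1/1 = 1.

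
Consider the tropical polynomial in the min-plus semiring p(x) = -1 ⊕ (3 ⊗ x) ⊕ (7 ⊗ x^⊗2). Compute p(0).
p(0) = -1

A tropical monomial a ⊗ x^⊗i evaluates to a + i · x. Evaluating each term at x = 0:
  Term 0 contributes -1 + 0 · 0 = -1
  Term 1 contributes 3 + 1 · 0 = 3
  Term 2 contributes 7 + 2 · 0 = 7
p(0) = ⊕ of these = min[-1, 3, 7] = -1.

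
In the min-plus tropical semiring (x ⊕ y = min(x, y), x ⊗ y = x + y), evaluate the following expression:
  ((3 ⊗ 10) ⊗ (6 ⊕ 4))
((3 ⊗ 10) ⊗ (6 ⊕ 4)) = 17

Expand innermost to outermost. Recall ⊕ takes the minimum of its arguments and ⊗ takes their sum. Working out the expression ((3 ⊗ 10) ⊗ (6 ⊕ 4)) gives 17.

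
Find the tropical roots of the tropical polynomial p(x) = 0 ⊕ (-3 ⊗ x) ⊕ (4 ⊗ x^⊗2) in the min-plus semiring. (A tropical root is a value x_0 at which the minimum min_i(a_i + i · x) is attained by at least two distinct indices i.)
Roots: {-7, 3}

Each tropical root is a break point of the lower envelope of the lines y = a_i + i · x (there are 3 lines, with slopes 0, 1, ..., 2). Only the lines that attain the minimum somewhere contribute to roots; other lines are dominated. Here the surviving (envelope) indices are i = 2, i = 1, i = 0.
Intersections between consecutive envelope lines give the roots: for adjacent envelope indices i < j the intersection is x = (a_i − a_j) / (j − i). Reading off the sorted break points: {-7, 3}.
Verification: at each break x_0, at least two indices attain the minimum of min_i(a_i + i · x_0).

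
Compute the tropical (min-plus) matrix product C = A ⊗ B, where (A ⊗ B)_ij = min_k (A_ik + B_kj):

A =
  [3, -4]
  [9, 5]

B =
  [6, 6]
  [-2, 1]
A ⊗ B =
  [-6, -3]
  [3, 6]

Apply the min-plus product entry-by-entry:
  C[0][0] = min over k of (A[0][0] + B[0][0] = 3 + 6 = 9, A[0][1] + B[1][0] = -4 + -2 = -6) = -6 (attained at k = 1)
  C[0][1] = min over k of (A[0][0] + B[0][1] = 3 + 6 = 9, A[0][1] + B[1][1] = -4 + 1 = -3) = -3 (attained at k = 1)
  C[1][0] = min over k of (A[1][0] + B[0][0] = 9 + 6 = 15, A[1][1] + B[1][0] = 5 + -2 = 3) = 3 (attained at k = 1)
  C[1][1] = min over k of (A[1][0] + B[0][1] = 9 + 6 = 15, A[1][1] + B[1][1] = 5 + 1 = 6) = 6 (attained at k = 1)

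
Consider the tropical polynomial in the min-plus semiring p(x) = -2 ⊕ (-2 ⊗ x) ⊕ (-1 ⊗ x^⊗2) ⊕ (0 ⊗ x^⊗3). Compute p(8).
p(8) = -2

A tropical monomial a ⊗ x^⊗i evaluates to a + i · x. Evaluating each term at x = 8:
  Term 0 contributes -2 + 0 · 8 = -2
  Term 1 contributes -2 + 1 · 8 = 6
  Term 2 contributes -1 + 2 · 8 = 15
  Term 3 contributes 0 + 3 · 8 = 24
p(8) = ⊕ of these = min[-2, 6, 15, 24] = -2.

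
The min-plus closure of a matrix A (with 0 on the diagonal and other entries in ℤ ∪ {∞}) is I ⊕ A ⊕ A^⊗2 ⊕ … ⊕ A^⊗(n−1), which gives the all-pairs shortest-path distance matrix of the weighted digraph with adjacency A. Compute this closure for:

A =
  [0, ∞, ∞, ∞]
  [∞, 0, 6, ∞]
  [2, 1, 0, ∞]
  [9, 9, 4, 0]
Closure =
  [0, ∞, ∞, ∞]
  [8, 0, 6, ∞]
  [2, 1, 0, ∞]
  [6, 5, 4, 0]

This is the Floyd-Warshall all-pairs shortest-path computation. For each intermediate vertex k = 0, 1, …, 3, update dist[i][j] ← min(dist[i][j], dist[i][k] + dist[k][j]). The final matrix gives, for each (i, j), the minimum total weight of any directed path from i to j (possibly empty when i = j).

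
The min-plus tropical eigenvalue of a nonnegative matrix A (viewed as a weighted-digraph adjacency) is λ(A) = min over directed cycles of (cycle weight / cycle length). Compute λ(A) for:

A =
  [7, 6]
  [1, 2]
λ(A) = 2

Enumerate directed cycles and compute their means (weight / length). Sample:
  cycle 0 → 0: weight = 7, length = 1, mean = 7/1 ≈ 7.000
  cycle 1 → 1: weight = 2, length = 1, mean = 2/1 ≈ 2.000
  cycle 0 → 1 → 0: weight = 7, length = 2, mean = 7/2 ≈ 3.500
  cycle 1 → 0 → 1: weight = 7, length = 2, mean = 7/2 ≈ 3.500
Minimum mean = 2.000, attained e.g. along the cycle 1 → 1 with weight 2 and length 1. So λ(A) = 2/1 = 2.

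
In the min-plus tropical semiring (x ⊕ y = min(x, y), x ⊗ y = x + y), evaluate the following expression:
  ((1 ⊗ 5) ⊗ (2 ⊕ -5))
((1 ⊗ 5) ⊗ (2 ⊕ -5)) = 1

Expand innermost to outermost. Recall ⊕ takes the minimum of its arguments and ⊗ takes their sum. Working out the expression ((1 ⊗ 5) ⊗ (2 ⊕ -5)) gives 1.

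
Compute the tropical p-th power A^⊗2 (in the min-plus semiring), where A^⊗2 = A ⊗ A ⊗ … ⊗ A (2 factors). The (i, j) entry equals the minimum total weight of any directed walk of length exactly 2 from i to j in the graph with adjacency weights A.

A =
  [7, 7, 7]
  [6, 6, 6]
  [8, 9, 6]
A^⊗2 =
  [13, 13, 13]
  [12, 12, 12]
  [14, 15, 12]

Each entry (A^⊗2)_ij equals the minimum over all length-2 walks i = v_0 → v_1 → … → v_2 = j of Σ_t A[v_t][v_{t+1}]. For example, for (i, j) = (0, 2) we minimise over 3 possible intermediate vertex sequences; the minimum is 13, attained along the walk 0 → 1 → 2.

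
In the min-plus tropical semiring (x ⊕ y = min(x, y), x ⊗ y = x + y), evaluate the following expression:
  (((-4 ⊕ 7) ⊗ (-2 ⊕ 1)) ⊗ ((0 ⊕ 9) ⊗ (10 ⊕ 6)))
(((-4 ⊕ 7) ⊗ (-2 ⊕ 1)) ⊗ ((0 ⊕ 9) ⊗ (10 ⊕ 6))) = 0

Expand innermost to outermost. Recall ⊕ takes the minimum of its arguments and ⊗ takes their sum. Working out the expression (((-4 ⊕ 7) ⊗ (-2 ⊕ 1)) ⊗ ((0 ⊕ 9) ⊗ (10 ⊕ 6))) gives 0.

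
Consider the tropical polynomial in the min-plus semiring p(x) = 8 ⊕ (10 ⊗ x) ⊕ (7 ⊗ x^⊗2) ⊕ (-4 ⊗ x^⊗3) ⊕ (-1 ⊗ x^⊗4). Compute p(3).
p(3) = 5

A tropical monomial a ⊗ x^⊗i evaluates to a + i · x. Evaluating each term at x = 3:
  Term 0 contributes 8 + 0 · 3 = 8
  Term 1 contributes 10 + 1 · 3 = 13
  Term 2 contributes 7 + 2 · 3 = 13
  Term 3 contributes -4 + 3 · 3 = 5
  Term 4 contributes -1 + 4 · 3 = 11
p(3) = ⊕ of these = min[8, 13, 13, 5, 11] = 5.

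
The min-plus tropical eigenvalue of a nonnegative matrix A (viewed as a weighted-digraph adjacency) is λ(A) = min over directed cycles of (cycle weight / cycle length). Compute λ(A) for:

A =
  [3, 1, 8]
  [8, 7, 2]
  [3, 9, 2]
λ(A) = 2

Enumerate directed cycles and compute their means (weight / length). Sample:
  cycle 0 → 0: weight = 3, length = 1, mean = 3/1 ≈ 3.000
  cycle 1 → 1: weight = 7, length = 1, mean = 7/1 ≈ 7.000
  cycle 2 → 2: weight = 2, length = 1, mean = 2/1 ≈ 2.000
  cycle 0 → 1 → 0: weight = 9, length = 2, mean = 9/2 ≈ 4.500
  cycle 0 → 2 → 0: weight = 11, length = 2, mean = 11/2 ≈ 5.500
  cycle 1 → 0 → 1: weight = 9, length = 2, mean = 9/2 ≈ 4.500
Minimum mean = 2.000, attained e.g. along the cycle 2 → 2 with weight 2 and length 1. So λ(A) = 2/1 = 2.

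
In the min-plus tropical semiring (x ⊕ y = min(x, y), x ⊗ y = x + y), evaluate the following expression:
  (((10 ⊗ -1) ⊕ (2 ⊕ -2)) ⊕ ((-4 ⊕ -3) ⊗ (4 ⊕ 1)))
(((10 ⊗ -1) ⊕ (2 ⊕ -2)) ⊕ ((-4 ⊕ -3) ⊗ (4 ⊕ 1))) = -3

Expand innermost to outermost. Recall ⊕ takes the minimum of its arguments and ⊗ takes their sum. Working out the expression (((10 ⊗ -1) ⊕ (2 ⊕ -2)) ⊕ ((-4 ⊕ -3) ⊗ (4 ⊕ 1))) gives -3.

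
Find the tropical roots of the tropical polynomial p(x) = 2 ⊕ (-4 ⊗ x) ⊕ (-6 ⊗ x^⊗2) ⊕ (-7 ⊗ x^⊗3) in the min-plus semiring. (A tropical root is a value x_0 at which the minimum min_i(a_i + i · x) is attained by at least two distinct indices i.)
Roots: {1, 2, 6}

Each tropical root is a break point of the lower envelope of the lines y = a_i + i · x (there are 4 lines, with slopes 0, 1, ..., 3). Only the lines that attain the minimum somewhere contribute to roots; other lines are dominated. Here the surviving (envelope) indices are i = 3, i = 2, i = 1, i = 0.
Intersections between consecutive envelope lines give the roots: for adjacent envelope indices i < j the intersection is x = (a_i − a_j) / (j − i). Reading off the sorted break points: {1, 2, 6}.
Verification: at each break x_0, at least two indices attain the minimum of min_i(a_i + i · x_0).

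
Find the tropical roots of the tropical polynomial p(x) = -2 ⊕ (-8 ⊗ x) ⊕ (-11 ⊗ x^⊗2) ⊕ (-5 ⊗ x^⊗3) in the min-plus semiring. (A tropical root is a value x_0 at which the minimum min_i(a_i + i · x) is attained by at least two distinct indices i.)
Roots: {-6, 3, 6}

Each tropical root is a break point of the lower envelope of the lines y = a_i + i · x (there are 4 lines, with slopes 0, 1, ..., 3). Only the lines that attain the minimum somewhere contribute to roots; other lines are dominated. Here the surviving (envelope) indices are i = 3, i = 2, i = 1, i = 0.
Intersections between consecutive envelope lines give the roots: for adjacent envelope indices i < j the intersection is x = (a_i − a_j) / (j − i). Reading off the sorted break points: {-6, 3, 6}.
Verification: at each break x_0, at least two indices attain the minimum of min_i(a_i + i · x_0).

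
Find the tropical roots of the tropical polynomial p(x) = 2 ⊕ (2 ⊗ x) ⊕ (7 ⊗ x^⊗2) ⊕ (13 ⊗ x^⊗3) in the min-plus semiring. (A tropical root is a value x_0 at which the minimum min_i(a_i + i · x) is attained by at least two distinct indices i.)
Roots: {-6, -5, 0}

Each tropical root is a break point of the lower envelope of the lines y = a_i + i · x (there are 4 lines, with slopes 0, 1, ..., 3). Only the lines that attain the minimum somewhere contribute to roots; other lines are dominated. Here the surviving (envelope) indices are i = 3, i = 2, i = 1, i = 0.
Intersections between consecutive envelope lines give the roots: for adjacent envelope indices i < j the intersection is x = (a_i − a_j) / (j − i). Reading off the sorted break points: {-6, -5, 0}.
Verification: at each break x_0, at least two indices attain the minimum of min_i(a_i + i · x_0).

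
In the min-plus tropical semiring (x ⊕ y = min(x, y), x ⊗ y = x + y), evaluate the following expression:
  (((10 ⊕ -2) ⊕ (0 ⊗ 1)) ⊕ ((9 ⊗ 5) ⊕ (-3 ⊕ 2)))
(((10 ⊕ -2) ⊕ (0 ⊗ 1)) ⊕ ((9 ⊗ 5) ⊕ (-3 ⊕ 2))) = -3

Expand innermost to outermost. Recall ⊕ takes the minimum of its arguments and ⊗ takes their sum. Working out the expression (((10 ⊕ -2) ⊕ (0 ⊗ 1)) ⊕ ((9 ⊗ 5) ⊕ (-3 ⊕ 2))) gives -3.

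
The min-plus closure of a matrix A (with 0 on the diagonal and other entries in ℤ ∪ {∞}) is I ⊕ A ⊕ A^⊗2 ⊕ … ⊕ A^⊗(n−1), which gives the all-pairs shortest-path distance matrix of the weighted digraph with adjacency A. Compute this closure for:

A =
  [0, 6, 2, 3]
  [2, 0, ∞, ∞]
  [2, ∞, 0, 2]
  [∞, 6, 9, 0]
Closure =
  [0, 6, 2, 3]
  [2, 0, 4, 5]
  [2, 8, 0, 2]
  [8, 6, 9, 0]

This is the Floyd-Warshall all-pairs shortest-path computation. For each intermediate vertex k = 0, 1, …, 3, update dist[i][j] ← min(dist[i][j], dist[i][k] + dist[k][j]). The final matrix gives, for each (i, j), the minimum total weight of any directed path from i to j (possibly empty when i = j).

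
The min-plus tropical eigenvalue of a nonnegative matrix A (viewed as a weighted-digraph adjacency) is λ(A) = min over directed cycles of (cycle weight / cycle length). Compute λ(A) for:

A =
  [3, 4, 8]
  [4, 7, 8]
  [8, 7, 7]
λ(A) = 3

Enumerate directed cycles and compute their means (weight / length). Sample:
  cycle 0 → 0: weight = 3, length = 1, mean = 3/1 ≈ 3.000
  cycle 1 → 1: weight = 7, length = 1, mean = 7/1 ≈ 7.000
  cycle 2 → 2: weight = 7, length = 1, mean = 7/1 ≈ 7.000
  cycle 0 → 1 → 0: weight = 8, length = 2, mean = 8/2 ≈ 4.000
  cycle 0 → 2 → 0: weight = 16, length = 2, mean = 16/2 ≈ 8.000
  cycle 1 → 0 → 1: weight = 8, length = 2, mean = 8/2 ≈ 4.000
Minimum mean = 3.000, attained e.g. along the cycle 0 → 0 with weight 3 and length 1. So λ(A) = 3/1 = 3.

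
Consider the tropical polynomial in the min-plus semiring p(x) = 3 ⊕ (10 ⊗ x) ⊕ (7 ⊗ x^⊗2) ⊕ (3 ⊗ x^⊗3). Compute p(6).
p(6) = 3

A tropical monomial a ⊗ x^⊗i evaluates to a + i · x. Evaluating each term at x = 6:
  Term 0 contributes 3 + 0 · 6 = 3
  Term 1 contributes 10 + 1 · 6 = 16
  Term 2 contributes 7 + 2 · 6 = 19
  Term 3 contributes 3 + 3 · 6 = 21
p(6) = ⊕ of these = min[3, 16, 19, 21] = 3.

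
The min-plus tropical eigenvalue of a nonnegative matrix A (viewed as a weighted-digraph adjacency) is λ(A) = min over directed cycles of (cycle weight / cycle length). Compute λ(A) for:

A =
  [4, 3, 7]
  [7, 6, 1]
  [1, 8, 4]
λ(A) = 5/3

Enumerate directed cycles and compute their means (weight / length). Sample:
  cycle 0 → 0: weight = 4, length = 1, mean = 4/1 ≈ 4.000
  cycle 1 → 1: weight = 6, length = 1, mean = 6/1 ≈ 6.000
  cycle 2 → 2: weight = 4, length = 1, mean = 4/1 ≈ 4.000
  cycle 0 → 1 → 0: weight = 10, length = 2, mean = 10/2 ≈ 5.000
  cycle 0 → 2 → 0: weight = 8, length = 2, mean = 8/2 ≈ 4.000
  cycle 1 → 0 → 1: weight = 10, length = 2, mean = 10/2 ≈ 5.000
Minimum mean = 1.667, attained e.g. along the cycle 0 → 1 → 2 → 0 with weight 5 and length 3. So λ(A) = 5/3 = 5/3.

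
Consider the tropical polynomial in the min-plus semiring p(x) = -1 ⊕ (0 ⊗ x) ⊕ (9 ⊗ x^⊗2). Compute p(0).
p(0) = -1

A tropical monomial a ⊗ x^⊗i evaluates to a + i · x. Evaluating each term at x = 0:
  Term 0 contributes -1 + 0 · 0 = -1
  Term 1 contributes 0 + 1 · 0 = 0
  Term 2 contributes 9 + 2 · 0 = 9
p(0) = ⊕ of these = min[-1, 0, 9] = -1.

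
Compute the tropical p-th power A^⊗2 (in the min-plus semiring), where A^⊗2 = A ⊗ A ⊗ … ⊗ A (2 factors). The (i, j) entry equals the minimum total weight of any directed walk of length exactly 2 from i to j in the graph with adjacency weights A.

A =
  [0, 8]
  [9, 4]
A^⊗2 =
  [0, 8]
  [9, 8]

Each entry (A^⊗2)_ij equals the minimum over all length-2 walks i = v_0 → v_1 → … → v_2 = j of Σ_t A[v_t][v_{t+1}]. For example, for (i, j) = (0, 1) we minimise over 2 possible intermediate vertex sequences; the minimum is 8, attained along the walk 0 → 0 → 1.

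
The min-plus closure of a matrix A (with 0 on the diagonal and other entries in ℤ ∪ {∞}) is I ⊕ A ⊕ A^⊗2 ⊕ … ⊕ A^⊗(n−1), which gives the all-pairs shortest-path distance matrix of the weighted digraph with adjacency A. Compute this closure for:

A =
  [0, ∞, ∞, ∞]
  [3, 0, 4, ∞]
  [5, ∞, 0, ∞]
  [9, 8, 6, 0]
Closure =
  [0, ∞, ∞, ∞]
  [3, 0, 4, ∞]
  [5, ∞, 0, ∞]
  [9, 8, 6, 0]

This is the Floyd-Warshall all-pairs shortest-path computation. For each intermediate vertex k = 0, 1, …, 3, update dist[i][j] ← min(dist[i][j], dist[i][k] + dist[k][j]). The final matrix gives, for each (i, j), the minimum total weight of any directed path from i to j (possibly empty when i = j).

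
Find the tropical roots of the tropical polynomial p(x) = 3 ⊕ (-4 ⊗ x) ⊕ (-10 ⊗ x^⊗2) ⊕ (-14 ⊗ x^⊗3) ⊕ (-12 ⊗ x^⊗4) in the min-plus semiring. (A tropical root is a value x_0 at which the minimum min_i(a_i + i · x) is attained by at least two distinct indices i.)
Roots: {-2, 4, 6, 7}

Each tropical root is a break point of the lower envelope of the lines y = a_i + i · x (there are 5 lines, with slopes 0, 1, ..., 4). Only the lines that attain the minimum somewhere contribute to roots; other lines are dominated. Here the surviving (envelope) indices are i = 4, i = 3, i = 2, i = 1, i = 0.
Intersections between consecutive envelope lines give the roots: for adjacent envelope indices i < j the intersection is x = (a_i − a_j) / (j − i). Reading off the sorted break points: {-2, 4, 6, 7}.
Verification: at each break x_0, at least two indices attain the minimum of min_i(a_i + i · x_0).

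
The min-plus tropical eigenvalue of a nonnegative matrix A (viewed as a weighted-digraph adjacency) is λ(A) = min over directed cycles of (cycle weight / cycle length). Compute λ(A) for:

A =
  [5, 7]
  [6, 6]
λ(A) = 5

Enumerate directed cycles and compute their means (weight / length). Sample:
  cycle 0 → 0: weight = 5, length = 1, mean = 5/1 ≈ 5.000
  cycle 1 → 1: weight = 6, length = 1, mean = 6/1 ≈ 6.000
  cycle 0 → 1 → 0: weight = 13, length = 2, mean = 13/2 ≈ 6.500
  cycle 1 → 0 → 1: weight = 13, length = 2, mean = 13/2 ≈ 6.500
Minimum mean = 5.000, attained e.g. along the cycle 0 → 0 with weight 5 and length 1. So λ(A) = 5/1 = 5.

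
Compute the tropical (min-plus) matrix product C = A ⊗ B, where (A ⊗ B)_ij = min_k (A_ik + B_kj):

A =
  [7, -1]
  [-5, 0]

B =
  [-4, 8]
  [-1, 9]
A ⊗ B =
  [-2, 8]
  [-9, 3]

Apply the min-plus product entry-by-entry:
  C[0][0] = min over k of (A[0][0] + B[0][0] = 7 + -4 = 3, A[0][1] + B[1][0] = -1 + -1 = -2) = -2 (attained at k = 1)
  C[0][1] = min over k of (A[0][0] + B[0][1] = 7 + 8 = 15, A[0][1] + B[1][1] = -1 + 9 = 8) = 8 (attained at k = 1)
  C[1][0] = min over k of (A[1][0] + B[0][0] = -5 + -4 = -9, A[1][1] + B[1][0] = 0 + -1 = -1) = -9 (attained at k = 0)
  C[1][1] = min over k of (A[1][0] + B[0][1] = -5 + 8 = 3, A[1][1] + B[1][1] = 0 + 9 = 9) = 3 (attained at k = 0)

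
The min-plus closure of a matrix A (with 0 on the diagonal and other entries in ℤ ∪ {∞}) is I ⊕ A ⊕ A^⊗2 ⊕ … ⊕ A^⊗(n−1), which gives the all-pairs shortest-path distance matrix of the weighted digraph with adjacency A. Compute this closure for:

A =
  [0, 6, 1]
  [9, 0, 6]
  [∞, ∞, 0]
Closure =
  [0, 6, 1]
  [9, 0, 6]
  [∞, ∞, 0]

This is the Floyd-Warshall all-pairs shortest-path computation. For each intermediate vertex k = 0, 1, …, 2, update dist[i][j] ← min(dist[i][j], dist[i][k] + dist[k][j]). The final matrix gives, for each (i, j), the minimum total weight of any directed path from i to j (possibly empty when i = j).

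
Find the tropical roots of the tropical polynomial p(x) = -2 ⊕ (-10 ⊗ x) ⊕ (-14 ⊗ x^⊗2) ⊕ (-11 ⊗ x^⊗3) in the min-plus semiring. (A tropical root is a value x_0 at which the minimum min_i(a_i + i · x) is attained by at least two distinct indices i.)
Roots: {-3, 4, 8}

Each tropical root is a break point of the lower envelope of the lines y = a_i + i · x (there are 4 lines, with slopes 0, 1, ..., 3). Only the lines that attain the minimum somewhere contribute to roots; other lines are dominated. Here the surviving (envelope) indices are i = 3, i = 2, i = 1, i = 0.
Intersections between consecutive envelope lines give the roots: for adjacent envelope indices i < j the intersection is x = (a_i − a_j) / (j − i). Reading off the sorted break points: {-3, 4, 8}.
Verification: at each break x_0, at least two indices attain the minimum of min_i(a_i + i · x_0).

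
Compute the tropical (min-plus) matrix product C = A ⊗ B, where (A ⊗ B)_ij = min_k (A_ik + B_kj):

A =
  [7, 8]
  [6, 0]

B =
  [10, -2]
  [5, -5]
A ⊗ B =
  [13, 3]
  [5, -5]

Apply the min-plus product entry-by-entry:
  C[0][0] = min over k of (A[0][0] + B[0][0] = 7 + 10 = 17, A[0][1] + B[1][0] = 8 + 5 = 13) = 13 (attained at k = 1)
  C[0][1] = min over k of (A[0][0] + B[0][1] = 7 + -2 = 5, A[0][1] + B[1][1] = 8 + -5 = 3) = 3 (attained at k = 1)
  C[1][0] = min over k of (A[1][0] + B[0][0] = 6 + 10 = 16, A[1][1] + B[1][0] = 0 + 5 = 5) = 5 (attained at k = 1)
  C[1][1] = min over k of (A[1][0] + B[0][1] = 6 + -2 = 4, A[1][1] + B[1][1] = 0 + -5 = -5) = -5 (attained at k = 1)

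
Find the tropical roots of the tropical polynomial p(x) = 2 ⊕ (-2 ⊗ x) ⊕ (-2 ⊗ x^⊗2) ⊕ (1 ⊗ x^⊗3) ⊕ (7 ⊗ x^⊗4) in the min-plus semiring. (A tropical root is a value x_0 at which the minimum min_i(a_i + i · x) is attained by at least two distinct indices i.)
Roots: {-6, -3, 0, 4}

Each tropical root is a break point of the lower envelope of the lines y = a_i + i · x (there are 5 lines, with slopes 0, 1, ..., 4). Only the lines that attain the minimum somewhere contribute to roots; other lines are dominated. Here the surviving (envelope) indices are i = 4, i = 3, i = 2, i = 1, i = 0.
Intersections between consecutive envelope lines give the roots: for adjacent envelope indices i < j the intersection is x = (a_i − a_j) / (j − i). Reading off the sorted break points: {-6, -3, 0, 4}.
Verification: at each break x_0, at least two indices attain the minimum of min_i(a_i + i · x_0).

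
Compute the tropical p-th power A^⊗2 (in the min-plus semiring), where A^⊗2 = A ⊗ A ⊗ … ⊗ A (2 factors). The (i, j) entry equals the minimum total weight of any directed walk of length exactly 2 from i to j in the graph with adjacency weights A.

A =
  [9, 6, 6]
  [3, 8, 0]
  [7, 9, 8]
A^⊗2 =
  [9, 14, 6]
  [7, 9, 8]
  [12, 13, 9]

Each entry (A^⊗2)_ij equals the minimum over all length-2 walks i = v_0 → v_1 → … → v_2 = j of Σ_t A[v_t][v_{t+1}]. For example, for (i, j) = (0, 2) we minimise over 3 possible intermediate vertex sequences; the minimum is 6, attained along the walk 0 → 1 → 2.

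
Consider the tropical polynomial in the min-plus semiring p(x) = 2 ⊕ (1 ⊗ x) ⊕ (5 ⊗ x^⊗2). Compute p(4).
p(4) = 2

A tropical monomial a ⊗ x^⊗i evaluates to a + i · x. Evaluating each term at x = 4:
  Term 0 contributes 2 + 0 · 4 = 2
  Term 1 contributes 1 + 1 · 4 = 5
  Term 2 contributes 5 + 2 · 4 = 13
p(4) = ⊕ of these = min[2, 5, 13] = 2.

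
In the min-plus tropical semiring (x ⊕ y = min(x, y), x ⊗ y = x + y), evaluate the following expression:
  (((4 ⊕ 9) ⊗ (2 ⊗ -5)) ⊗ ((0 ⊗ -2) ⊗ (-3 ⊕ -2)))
(((4 ⊕ 9) ⊗ (2 ⊗ -5)) ⊗ ((0 ⊗ -2) ⊗ (-3 ⊕ -2))) = -4

Expand innermost to outermost. Recall ⊕ takes the minimum of its arguments and ⊗ takes their sum. Working out the expression (((4 ⊕ 9) ⊗ (2 ⊗ -5)) ⊗ ((0 ⊗ -2) ⊗ (-3 ⊕ -2))) gives -4.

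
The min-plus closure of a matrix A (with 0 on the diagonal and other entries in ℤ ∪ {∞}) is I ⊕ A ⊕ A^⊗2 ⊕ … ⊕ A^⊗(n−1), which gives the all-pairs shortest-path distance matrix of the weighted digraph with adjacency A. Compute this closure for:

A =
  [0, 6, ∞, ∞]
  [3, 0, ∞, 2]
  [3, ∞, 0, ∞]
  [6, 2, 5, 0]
Closure =
  [0, 6, 13, 8]
  [3, 0, 7, 2]
  [3, 9, 0, 11]
  [5, 2, 5, 0]

This is the Floyd-Warshall all-pairs shortest-path computation. For each intermediate vertex k = 0, 1, …, 3, update dist[i][j] ← min(dist[i][j], dist[i][k] + dist[k][j]). The final matrix gives, for each (i, j), the minimum total weight of any directed path from i to j (possibly empty when i = j).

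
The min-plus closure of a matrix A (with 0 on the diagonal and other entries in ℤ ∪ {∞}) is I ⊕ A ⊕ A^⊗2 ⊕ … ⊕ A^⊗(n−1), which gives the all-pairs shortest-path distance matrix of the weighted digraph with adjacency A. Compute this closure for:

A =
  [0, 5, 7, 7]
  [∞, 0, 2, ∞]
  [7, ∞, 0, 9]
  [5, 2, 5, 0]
Closure =
  [0, 5, 7, 7]
  [9, 0, 2, 11]
  [7, 11, 0, 9]
  [5, 2, 4, 0]

This is the Floyd-Warshall all-pairs shortest-path computation. For each intermediate vertex k = 0, 1, …, 3, update dist[i][j] ← min(dist[i][j], dist[i][k] + dist[k][j]). The final matrix gives, for each (i, j), the minimum total weight of any directed path from i to j (possibly empty when i = j).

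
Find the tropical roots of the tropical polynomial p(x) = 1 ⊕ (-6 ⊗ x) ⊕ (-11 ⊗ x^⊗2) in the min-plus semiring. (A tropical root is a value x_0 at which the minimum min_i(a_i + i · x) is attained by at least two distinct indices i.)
Roots: {5, 7}

Each tropical root is a break point of the lower envelope of the lines y = a_i + i · x (there are 3 lines, with slopes 0, 1, ..., 2). Only the lines that attain the minimum somewhere contribute to roots; other lines are dominated. Here the surviving (envelope) indices are i = 2, i = 1, i = 0.
Intersections between consecutive envelope lines give the roots: for adjacent envelope indices i < j the intersection is x = (a_i − a_j) / (j − i). Reading off the sorted break points: {5, 7}.
Verification: at each break x_0, at least two indices attain the minimum of min_i(a_i + i · x_0).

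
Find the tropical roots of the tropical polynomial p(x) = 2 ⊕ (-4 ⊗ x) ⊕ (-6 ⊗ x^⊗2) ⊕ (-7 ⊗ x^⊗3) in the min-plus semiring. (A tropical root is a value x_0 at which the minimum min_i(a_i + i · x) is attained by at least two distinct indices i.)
Roots: {1, 2, 6}

Each tropical root is a break point of the lower envelope of the lines y = a_i + i · x (there are 4 lines, with slopes 0, 1, ..., 3). Only the lines that attain the minimum somewhere contribute to roots; other lines are dominated. Here the surviving (envelope) indices are i = 3, i = 2, i = 1, i = 0.
Intersections between consecutive envelope lines give the roots: for adjacent envelope indices i < j the intersection is x = (a_i − a_j) / (j − i). Reading off the sorted break points: {1, 2, 6}.
Verification: at each break x_0, at least two indices attain the minimum of min_i(a_i + i · x_0).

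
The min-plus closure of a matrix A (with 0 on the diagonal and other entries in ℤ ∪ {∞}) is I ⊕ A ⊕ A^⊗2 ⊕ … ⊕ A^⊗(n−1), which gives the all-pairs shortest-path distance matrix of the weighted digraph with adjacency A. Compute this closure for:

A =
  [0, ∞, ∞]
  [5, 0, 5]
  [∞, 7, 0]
Closure =
  [0, ∞, ∞]
  [5, 0, 5]
  [12, 7, 0]

This is the Floyd-Warshall all-pairs shortest-path computation. For each intermediate vertex k = 0, 1, …, 2, update dist[i][j] ← min(dist[i][j], dist[i][k] + dist[k][j]). The final matrix gives, for each (i, j), the minimum total weight of any directed path from i to j (possibly empty when i = j).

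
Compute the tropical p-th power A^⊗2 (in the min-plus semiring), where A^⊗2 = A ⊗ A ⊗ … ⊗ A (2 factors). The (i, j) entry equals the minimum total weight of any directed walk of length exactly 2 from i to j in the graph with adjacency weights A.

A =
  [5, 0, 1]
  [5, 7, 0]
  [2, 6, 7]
A^⊗2 =
  [3, 5, 0]
  [2, 5, 6]
  [7, 2, 3]

Each entry (A^⊗2)_ij equals the minimum over all length-2 walks i = v_0 → v_1 → … → v_2 = j of Σ_t A[v_t][v_{t+1}]. For example, for (i, j) = (0, 2) we minimise over 3 possible intermediate vertex sequences; the minimum is 0, attained along the walk 0 → 1 → 2.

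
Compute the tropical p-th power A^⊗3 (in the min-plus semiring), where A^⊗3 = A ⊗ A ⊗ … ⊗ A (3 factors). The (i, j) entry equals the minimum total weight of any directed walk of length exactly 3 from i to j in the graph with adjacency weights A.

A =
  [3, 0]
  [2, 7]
A^⊗3 =
  [5, 2]
  [4, 5]

Each entry (A^⊗3)_ij equals the minimum over all length-3 walks i = v_0 → v_1 → … → v_3 = j of Σ_t A[v_t][v_{t+1}]. For example, for (i, j) = (0, 1) we minimise over 4 possible intermediate vertex sequences; the minimum is 2, attained along the walk 0 → 1 → 0 → 1.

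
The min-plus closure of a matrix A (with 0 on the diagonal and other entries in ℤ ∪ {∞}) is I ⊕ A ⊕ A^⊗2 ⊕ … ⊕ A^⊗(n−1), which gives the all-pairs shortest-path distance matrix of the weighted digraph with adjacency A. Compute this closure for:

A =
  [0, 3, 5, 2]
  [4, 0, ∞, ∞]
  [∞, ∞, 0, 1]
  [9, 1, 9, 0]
Closure =
  [0, 3, 5, 2]
  [4, 0, 9, 6]
  [6, 2, 0, 1]
  [5, 1, 9, 0]

This is the Floyd-Warshall all-pairs shortest-path computation. For each intermediate vertex k = 0, 1, …, 3, update dist[i][j] ← min(dist[i][j], dist[i][k] + dist[k][j]). The final matrix gives, for each (i, j), the minimum total weight of any directed path from i to j (possibly empty when i = j).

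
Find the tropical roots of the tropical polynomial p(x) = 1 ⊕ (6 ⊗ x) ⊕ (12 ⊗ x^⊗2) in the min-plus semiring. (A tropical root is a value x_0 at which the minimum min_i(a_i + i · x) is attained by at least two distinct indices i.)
Roots: {-6, -5}

Each tropical root is a break point of the lower envelope of the lines y = a_i + i · x (there are 3 lines, with slopes 0, 1, ..., 2). Only the lines that attain the minimum somewhere contribute to roots; other lines are dominated. Here the surviving (envelope) indices are i = 2, i = 1, i = 0.
Intersections between consecutive envelope lines give the roots: for adjacent envelope indices i < j the intersection is x = (a_i − a_j) / (j − i). Reading off the sorted break points: {-6, -5}.
Verification: at each break x_0, at least two indices attain the minimum of min_i(a_i + i · x_0).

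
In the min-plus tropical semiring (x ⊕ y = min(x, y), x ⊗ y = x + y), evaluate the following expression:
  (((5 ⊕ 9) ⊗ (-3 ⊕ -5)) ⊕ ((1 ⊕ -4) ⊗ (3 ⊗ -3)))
(((5 ⊕ 9) ⊗ (-3 ⊕ -5)) ⊕ ((1 ⊕ -4) ⊗ (3 ⊗ -3))) = -4

Expand innermost to outermost. Recall ⊕ takes the minimum of its arguments and ⊗ takes their sum. Working out the expression (((5 ⊕ 9) ⊗ (-3 ⊕ -5)) ⊕ ((1 ⊕ -4) ⊗ (3 ⊗ -3))) gives -4.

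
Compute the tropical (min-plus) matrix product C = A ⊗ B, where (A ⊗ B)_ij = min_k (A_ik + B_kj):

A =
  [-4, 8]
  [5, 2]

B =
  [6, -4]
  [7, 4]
A ⊗ B =
  [2, -8]
  [9, 1]

Apply the min-plus product entry-by-entry:
  C[0][0] = min over k of (A[0][0] + B[0][0] = -4 + 6 = 2, A[0][1] + B[1][0] = 8 + 7 = 15) = 2 (attained at k = 0)
  C[0][1] = min over k of (A[0][0] + B[0][1] = -4 + -4 = -8, A[0][1] + B[1][1] = 8 + 4 = 12) = -8 (attained at k = 0)
  C[1][0] = min over k of (A[1][0] + B[0][0] = 5 + 6 = 11, A[1][1] + B[1][0] = 2 + 7 = 9) = 9 (attained at k = 1)
  C[1][1] = min over k of (A[1][0] + B[0][1] = 5 + -4 = 1, A[1][1] + B[1][1] = 2 + 4 = 6) = 1 (attained at k = 0)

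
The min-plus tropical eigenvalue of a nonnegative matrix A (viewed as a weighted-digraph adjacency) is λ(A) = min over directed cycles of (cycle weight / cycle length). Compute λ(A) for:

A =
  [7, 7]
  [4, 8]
λ(A) = 11/2

Enumerate directed cycles and compute their means (weight / length). Sample:
  cycle 0 → 0: weight = 7, length = 1, mean = 7/1 ≈ 7.000
  cycle 1 → 1: weight = 8, length = 1, mean = 8/1 ≈ 8.000
  cycle 0 → 1 → 0: weight = 11, length = 2, mean = 11/2 ≈ 5.500
  cycle 1 → 0 → 1: weight = 11, length = 2, mean = 11/2 ≈ 5.500
Minimum mean = 5.500, attained e.g. along the cycle 0 → 1 → 0 with weight 11 and length 2. So λ(A) = 11/2 = 11/2.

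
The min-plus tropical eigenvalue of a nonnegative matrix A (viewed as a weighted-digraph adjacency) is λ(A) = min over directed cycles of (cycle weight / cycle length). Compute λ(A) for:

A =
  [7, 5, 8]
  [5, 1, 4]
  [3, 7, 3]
λ(A) = 1

Enumerate directed cycles and compute their means (weight / length). Sample:
  cycle 0 → 0: weight = 7, length = 1, mean = 7/1 ≈ 7.000
  cycle 1 → 1: weight = 1, length = 1, mean = 1/1 ≈ 1.000
  cycle 2 → 2: weight = 3, length = 1, mean = 3/1 ≈ 3.000
  cycle 0 → 1 → 0: weight = 10, length = 2, mean = 10/2 ≈ 5.000
  cycle 0 → 2 → 0: weight = 11, length = 2, mean = 11/2 ≈ 5.500
  cycle 1 → 0 → 1: weight = 10, length = 2, mean = 10/2 ≈ 5.000
Minimum mean = 1.000, attained e.g. along the cycle 1 → 1 with weight 1 and length 1. So λ(A) = 1/1 = 1.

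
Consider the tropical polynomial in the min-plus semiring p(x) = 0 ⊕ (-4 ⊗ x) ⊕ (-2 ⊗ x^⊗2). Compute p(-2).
p(-2) = -6

A tropical monomial a ⊗ x^⊗i evaluates to a + i · x. Evaluating each term at x = -2:
  Term 0 contributes 0 + 0 · -2 = 0
  Term 1 contributes -4 + 1 · -2 = -6
  Term 2 contributes -2 + 2 · -2 = -6
p(-2) = ⊕ of these = min[0, -6, -6] = -6.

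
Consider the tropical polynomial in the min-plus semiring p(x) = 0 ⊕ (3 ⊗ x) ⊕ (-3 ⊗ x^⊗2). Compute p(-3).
p(-3) = -9

A tropical monomial a ⊗ x^⊗i evaluates to a + i · x. Evaluating each term at x = -3:
  Term 0 contributes 0 + 0 · -3 = 0
  Term 1 contributes 3 + 1 · -3 = 0
  Term 2 contributes -3 + 2 · -3 = -9
p(-3) = ⊕ of these = min[0, 0, -9] = -9.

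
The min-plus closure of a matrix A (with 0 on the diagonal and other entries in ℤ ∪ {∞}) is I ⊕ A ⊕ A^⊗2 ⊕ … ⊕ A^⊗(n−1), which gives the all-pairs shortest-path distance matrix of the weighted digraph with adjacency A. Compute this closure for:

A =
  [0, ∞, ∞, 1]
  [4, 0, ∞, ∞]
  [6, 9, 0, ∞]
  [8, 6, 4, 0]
Closure =
  [0, 7, 5, 1]
  [4, 0, 9, 5]
  [6, 9, 0, 7]
  [8, 6, 4, 0]

This is the Floyd-Warshall all-pairs shortest-path computation. For each intermediate vertex k = 0, 1, …, 3, update dist[i][j] ← min(dist[i][j], dist[i][k] + dist[k][j]). The final matrix gives, for each (i, j), the minimum total weight of any directed path from i to j (possibly empty when i = j).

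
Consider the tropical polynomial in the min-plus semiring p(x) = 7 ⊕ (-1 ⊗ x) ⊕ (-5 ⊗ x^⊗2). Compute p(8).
p(8) = 7

A tropical monomial a ⊗ x^⊗i evaluates to a + i · x. Evaluating each term at x = 8:
  Term 0 contributes 7 + 0 · 8 = 7
  Term 1 contributes -1 + 1 · 8 = 7
  Term 2 contributes -5 + 2 · 8 = 11
p(8) = ⊕ of these = min[7, 7, 11] = 7.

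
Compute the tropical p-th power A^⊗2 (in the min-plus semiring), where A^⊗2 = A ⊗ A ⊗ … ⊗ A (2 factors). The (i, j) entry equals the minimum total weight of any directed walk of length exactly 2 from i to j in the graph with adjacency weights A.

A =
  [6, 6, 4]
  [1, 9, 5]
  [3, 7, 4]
A^⊗2 =
  [7, 11, 8]
  [7, 7, 5]
  [7, 9, 7]

Each entry (A^⊗2)_ij equals the minimum over all length-2 walks i = v_0 → v_1 → … → v_2 = j of Σ_t A[v_t][v_{t+1}]. For example, for (i, j) = (0, 2) we minimise over 3 possible intermediate vertex sequences; the minimum is 8, attained along the walk 0 → 2 → 2.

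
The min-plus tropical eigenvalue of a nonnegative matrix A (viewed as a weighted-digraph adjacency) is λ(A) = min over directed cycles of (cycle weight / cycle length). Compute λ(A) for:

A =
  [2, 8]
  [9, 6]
λ(A) = 2

Enumerate directed cycles and compute their means (weight / length). Sample:
  cycle 0 → 0: weight = 2, length = 1, mean = 2/1 ≈ 2.000
  cycle 1 → 1: weight = 6, length = 1, mean = 6/1 ≈ 6.000
  cycle 0 → 1 → 0: weight = 17, length = 2, mean = 17/2 ≈ 8.500
  cycle 1 → 0 → 1: weight = 17, length = 2, mean = 17/2 ≈ 8.500
Minimum mean = 2.000, attained e.g. along the cycle 0 → 0 with weight 2 and length 1. So λ(A) = 2/1 = 2.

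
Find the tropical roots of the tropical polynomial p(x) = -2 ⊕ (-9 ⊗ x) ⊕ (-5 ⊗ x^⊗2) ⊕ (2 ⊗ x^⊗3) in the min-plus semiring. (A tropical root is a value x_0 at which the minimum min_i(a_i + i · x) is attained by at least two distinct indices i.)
Roots: {-7, -4, 7}

Each tropical root is a break point of the lower envelope of the lines y = a_i + i · x (there are 4 lines, with slopes 0, 1, ..., 3). Only the lines that attain the minimum somewhere contribute to roots; other lines are dominated. Here the surviving (envelope) indices are i = 3, i = 2, i = 1, i = 0.
Intersections between consecutive envelope lines give the roots: for adjacent envelope indices i < j the intersection is x = (a_i − a_j) / (j − i). Reading off the sorted break points: {-7, -4, 7}.
Verification: at each break x_0, at least two indices attain the minimum of min_i(a_i + i · x_0).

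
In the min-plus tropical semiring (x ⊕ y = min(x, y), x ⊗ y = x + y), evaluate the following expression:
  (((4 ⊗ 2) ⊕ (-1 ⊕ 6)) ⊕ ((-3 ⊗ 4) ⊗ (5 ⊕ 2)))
(((4 ⊗ 2) ⊕ (-1 ⊕ 6)) ⊕ ((-3 ⊗ 4) ⊗ (5 ⊕ 2))) = -1

Expand innermost to outermost. Recall ⊕ takes the minimum of its arguments and ⊗ takes their sum. Working out the expression (((4 ⊗ 2) ⊕ (-1 ⊕ 6)) ⊕ ((-3 ⊗ 4) ⊗ (5 ⊕ 2))) gives -1.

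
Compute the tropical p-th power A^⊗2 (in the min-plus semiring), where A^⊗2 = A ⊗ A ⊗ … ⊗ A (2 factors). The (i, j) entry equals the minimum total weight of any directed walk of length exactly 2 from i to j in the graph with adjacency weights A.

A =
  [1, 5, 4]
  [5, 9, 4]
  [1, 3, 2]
A^⊗2 =
  [2, 6, 5]
  [5, 7, 6]
  [2, 5, 4]

Each entry (A^⊗2)_ij equals the minimum over all length-2 walks i = v_0 → v_1 → … → v_2 = j of Σ_t A[v_t][v_{t+1}]. For example, for (i, j) = (0, 2) we minimise over 3 possible intermediate vertex sequences; the minimum is 5, attained along the walk 0 → 0 → 2.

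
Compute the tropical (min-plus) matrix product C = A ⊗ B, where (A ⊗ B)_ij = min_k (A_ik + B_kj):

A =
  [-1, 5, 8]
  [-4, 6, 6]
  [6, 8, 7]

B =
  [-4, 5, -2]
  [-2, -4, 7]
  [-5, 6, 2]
A ⊗ B =
  [-5, 1, -3]
  [-8, 1, -6]
  [2, 4, 4]

Apply the min-plus product entry-by-entry:
  C[0][0] = min over k of (A[0][0] + B[0][0] = -1 + -4 = -5, A[0][1] + B[1][0] = 5 + -2 = 3, A[0][2] + B[2][0] = 8 + -5 = 3) = -5 (attained at k = 0)
  C[0][1] = min over k of (A[0][0] + B[0][1] = -1 + 5 = 4, A[0][1] + B[1][1] = 5 + -4 = 1, A[0][2] + B[2][1] = 8 + 6 = 14) = 1 (attained at k = 1)
  C[0][2] = min over k of (A[0][0] + B[0][2] = -1 + -2 = -3, A[0][1] + B[1][2] = 5 + 7 = 12, A[0][2] + B[2][2] = 8 + 2 = 10) = -3 (attained at k = 0)
  C[1][0] = min over k of (A[1][0] + B[0][0] = -4 + -4 = -8, A[1][1] + B[1][0] = 6 + -2 = 4, A[1][2] + B[2][0] = 6 + -5 = 1) = -8 (attained at k = 0)
  C[1][1] = min over k of (A[1][0] + B[0][1] = -4 + 5 = 1, A[1][1] + B[1][1] = 6 + -4 = 2, A[1][2] + B[2][1] = 6 + 6 = 12) = 1 (attained at k = 0)
  C[1][2] = min over k of (A[1][0] + B[0][2] = -4 + -2 = -6, A[1][1] + B[1][2] = 6 + 7 = 13, A[1][2] + B[2][2] = 6 + 2 = 8) = -6 (attained at k = 0)
  C[2][0] = min over k of (A[2][0] + B[0][0] = 6 + -4 = 2, A[2][1] + B[1][0] = 8 + -2 = 6, A[2][2] + B[2][0] = 7 + -5 = 2) = 2 (attained at k = 0)
  C[2][1] = min over k of (A[2][0] + B[0][1] = 6 + 5 = 11, A[2][1] + B[1][1] = 8 + -4 = 4, A[2][2] + B[2][1] = 7 + 6 = 13) = 4 (attained at k = 1)
  C[2][2] = min over k of (A[2][0] + B[0][2] = 6 + -2 = 4, A[2][1] + B[1][2] = 8 + 7 = 15, A[2][2] + B[2][2] = 7 + 2 = 9) = 4 (attained at k = 0)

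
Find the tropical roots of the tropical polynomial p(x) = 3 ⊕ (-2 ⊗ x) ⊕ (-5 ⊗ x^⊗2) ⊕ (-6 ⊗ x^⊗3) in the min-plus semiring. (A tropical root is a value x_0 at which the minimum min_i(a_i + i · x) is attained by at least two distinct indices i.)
Roots: {1, 3, 5}

Each tropical root is a break point of the lower envelope of the lines y = a_i + i · x (there are 4 lines, with slopes 0, 1, ..., 3). Only the lines that attain the minimum somewhere contribute to roots; other lines are dominated. Here the surviving (envelope) indices are i = 3, i = 2, i = 1, i = 0.
Intersections between consecutive envelope lines give the roots: for adjacent envelope indices i < j the intersection is x = (a_i − a_j) / (j − i). Reading off the sorted break points: {1, 3, 5}.
Verification: at each break x_0, at least two indices attain the minimum of min_i(a_i + i · x_0).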